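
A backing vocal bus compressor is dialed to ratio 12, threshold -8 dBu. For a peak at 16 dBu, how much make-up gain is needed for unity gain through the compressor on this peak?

The peak compresses to -8 + 24/12 = -6 dBu.
To reach 16 dBu requires 16 − (-6) = 22 dB of make-up.

22 dB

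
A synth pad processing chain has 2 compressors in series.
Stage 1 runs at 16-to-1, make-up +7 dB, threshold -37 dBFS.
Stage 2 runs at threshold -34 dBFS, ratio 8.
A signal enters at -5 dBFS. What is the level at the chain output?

-33.25 dBFS

Stage 1: -5 dBFS is 32 dB over -37 dBFS; at 16:1 that becomes 2 dB over, giving -35 dBFS; +7 dB make-up → -28 dBFS.
Stage 2: 6 dB above -34 dBFS, reduced 8:1 to 0.75 dB above → -33.25 dBFS.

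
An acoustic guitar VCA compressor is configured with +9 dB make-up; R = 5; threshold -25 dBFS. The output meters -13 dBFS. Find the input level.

Before make-up, the level was -13 − 9 = -22 dBFS.
The compressed level sits -22 − (-25) = 3 dB over threshold.
Before 5:1 compression the overshoot was 3 × 5 = 15 dB, so input = -25 + 15 = -10 dBFS.

-10 dBFS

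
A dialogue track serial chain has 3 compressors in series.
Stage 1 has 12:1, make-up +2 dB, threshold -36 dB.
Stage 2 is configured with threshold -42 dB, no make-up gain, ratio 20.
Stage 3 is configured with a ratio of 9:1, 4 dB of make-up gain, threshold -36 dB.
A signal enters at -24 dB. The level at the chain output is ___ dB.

Stage 1: 12 dB above -36 dB, reduced 12:1 to 1 dB above → -35 dB; +2 dB make-up → -33 dB.
Stage 2: 9 dB above -42 dB, reduced 20:1 to 0.45 dB above → -41.55 dB.
Stage 3: below threshold (-41.55 ≤ -36); passes unchanged; make-up brings it to -37.55 dB.

-37.55 dB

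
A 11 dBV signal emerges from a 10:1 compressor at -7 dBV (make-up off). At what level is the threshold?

-9 dBV

Input is 20 dB above T (since output overshoot × R = input overshoot: (-7 − T)·10 = 11 − T gives T = -9 dBV).
Check: -9 + (11 − (-9))/10 = -9 + 2 = -7 dBV. ✓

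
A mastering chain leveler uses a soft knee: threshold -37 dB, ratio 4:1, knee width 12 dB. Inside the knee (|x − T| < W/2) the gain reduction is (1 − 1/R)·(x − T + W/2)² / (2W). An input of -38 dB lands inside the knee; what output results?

-38.78125 dB

x − T + W/2 = -38 − (-37) + 6 = 5.
GR = (1 − 1/4) × 5² / 24 = 0.75 × 25 / 24 = 0.78125 dB.
Output = -38 − 0.78125 = -38.78125 dB.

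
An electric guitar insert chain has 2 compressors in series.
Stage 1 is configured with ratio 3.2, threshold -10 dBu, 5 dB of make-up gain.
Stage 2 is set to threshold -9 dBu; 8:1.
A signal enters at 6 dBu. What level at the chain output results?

-7.875 dBu

Stage 1: 16 dB above -10 dBu, reduced 3.2:1 to 5 dB above → -5 dBu; +5 dB make-up → 0 dBu.
Stage 2: overshoot 9 dB → 9/8 = 1.125 dB → -7.875 dBu.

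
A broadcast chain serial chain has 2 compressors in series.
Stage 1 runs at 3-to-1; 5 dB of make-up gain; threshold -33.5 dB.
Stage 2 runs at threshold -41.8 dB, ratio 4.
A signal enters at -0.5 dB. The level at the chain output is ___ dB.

-35.725 dB

Stage 1: 33 dB above -33.5 dB, reduced 3:1 to 11 dB above → -22.5 dB; +5 dB make-up → -17.5 dB.
Stage 2: 24.3 dB above -41.8 dB, reduced 4:1 to 6.075 dB above → -35.725 dB.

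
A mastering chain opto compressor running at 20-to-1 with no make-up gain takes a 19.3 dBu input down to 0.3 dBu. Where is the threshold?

Input is 20 dB above T (since output overshoot × R = input overshoot: (0.3 − T)·20 = 19.3 − T gives T = -0.7 dBu).
Check: -0.7 + (19.3 − (-0.7))/20 = -0.7 + 1 = 0.3 dBu. ✓

-0.7 dBu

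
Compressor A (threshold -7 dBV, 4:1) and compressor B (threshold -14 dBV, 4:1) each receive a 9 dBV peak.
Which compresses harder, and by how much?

A: overshoot 16 dB → output overshoot 4 dB → GR 12 dB.
B: overshoot 23 dB → output overshoot 5.75 dB → GR 17.25 dB.
B applies 5.25 dB more gain reduction.

B, by 5.25 dB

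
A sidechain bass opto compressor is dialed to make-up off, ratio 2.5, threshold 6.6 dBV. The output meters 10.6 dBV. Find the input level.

Post-compression overshoot = 10.6 − 6.6 = 4 dB.
Input overshoot = R × output overshoot = 10 dB → input = 6.6 + 10 = 16.6 dBV.

16.6 dBV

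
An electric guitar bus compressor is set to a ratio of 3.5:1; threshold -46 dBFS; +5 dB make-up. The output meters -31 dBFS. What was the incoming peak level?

-11 dBFS

Stripping the +5 dB make-up gives -36 dBFS at the gain stage.
Post-compression overshoot = -36 − (-46) = 10 dB.
Undo the ratio: input overshoot = 10 × 3.5 = 35 dB, giving input = -11 dBFS.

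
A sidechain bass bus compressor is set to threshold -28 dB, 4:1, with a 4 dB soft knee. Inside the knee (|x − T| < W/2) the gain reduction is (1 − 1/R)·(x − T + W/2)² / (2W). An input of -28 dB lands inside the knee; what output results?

x − T + W/2 = -28 − (-28) + 2 = 2.
GR = (1 − 1/4) × 2² / 8 = 0.75 × 4 / 8 = 0.375 dB.
Output = -28 − 0.375 = -28.375 dB.

-28.375 dB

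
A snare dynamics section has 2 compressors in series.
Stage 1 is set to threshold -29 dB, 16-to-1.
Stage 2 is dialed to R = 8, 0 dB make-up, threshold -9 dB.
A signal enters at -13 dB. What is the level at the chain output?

-28 dB

Stage 1: 16 dB above -29 dB, reduced 16:1 to 1 dB above → -28 dB.
Stage 2: -28 dB ≤ -9 dB, so stage 2 doesn't engage; output -28 dB.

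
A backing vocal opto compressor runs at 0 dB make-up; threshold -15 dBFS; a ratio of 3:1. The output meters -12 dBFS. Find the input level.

-6 dBFS

Post-compression overshoot = -12 − (-15) = 3 dB.
Before 3:1 compression the overshoot was 3 × 3 = 9 dB, so input = -15 + 9 = -6 dBFS.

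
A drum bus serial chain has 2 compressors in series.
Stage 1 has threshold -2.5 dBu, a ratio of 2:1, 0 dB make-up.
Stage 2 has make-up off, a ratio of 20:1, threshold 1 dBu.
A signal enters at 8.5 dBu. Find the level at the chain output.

Stage 1: 8.5 dBu is 11 dB over -2.5 dBu; at 2:1 that becomes 5.5 dB over, giving 3 dBu.
Stage 2: 2 dB above 1 dBu, reduced 20:1 to 0.1 dB above → 1.1 dBu.

1.1 dBu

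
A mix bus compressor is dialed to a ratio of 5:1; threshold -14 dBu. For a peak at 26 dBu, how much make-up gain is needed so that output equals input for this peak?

32 dB

Without make-up, output = threshold + overshoot/5 = -14 + 8 = -6 dBu.
Gap to target: 32 dB.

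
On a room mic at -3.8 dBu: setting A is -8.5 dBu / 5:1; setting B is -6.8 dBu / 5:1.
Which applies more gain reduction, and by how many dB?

A, by 1.36 dB

A: overshoot 4.7 dB → output overshoot 0.94 dB → GR 3.76 dB.
B: overshoot 3 dB → output overshoot 0.6 dB → GR 2.4 dB.
Difference: 1.36 dB in favour of A.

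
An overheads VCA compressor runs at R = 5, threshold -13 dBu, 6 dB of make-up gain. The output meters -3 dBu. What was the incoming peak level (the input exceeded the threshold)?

7 dBu

Stripping the +6 dB make-up gives -9 dBu at the gain stage.
The compressed level sits -9 − (-13) = 4 dB over threshold.
Before 5:1 compression the overshoot was 4 × 5 = 20 dB, so input = -13 + 20 = 7 dBu.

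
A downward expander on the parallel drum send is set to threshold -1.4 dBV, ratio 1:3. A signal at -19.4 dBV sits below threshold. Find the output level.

-55.4 dBV

Undershoot = (-1.4) − (-19.4) = 18 dB.
At 1:3, that expands to 54 dB under threshold.
Output = -1.4 − 54 = -55.4 dBV.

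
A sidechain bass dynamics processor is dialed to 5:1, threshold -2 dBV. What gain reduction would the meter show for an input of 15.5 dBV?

15.5 dBV exceeds the threshold by 17.5 dB.
A 5:1 ratio leaves 3.5 dB of that excess.
So the signal is attenuated by 17.5 − 3.5 = 14 dB.

14 dB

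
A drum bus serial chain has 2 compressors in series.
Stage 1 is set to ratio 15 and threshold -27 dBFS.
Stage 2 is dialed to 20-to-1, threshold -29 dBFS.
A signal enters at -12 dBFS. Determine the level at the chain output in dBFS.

-28.85 dBFS

Stage 1: -12 dBFS is 15 dB over -27 dBFS; at 15:1 that becomes 1 dB over, giving -26 dBFS.
Stage 2: -26 dBFS is 3 dB over -29 dBFS; at 20:1 that becomes 0.15 dB over, giving -28.85 dBFS.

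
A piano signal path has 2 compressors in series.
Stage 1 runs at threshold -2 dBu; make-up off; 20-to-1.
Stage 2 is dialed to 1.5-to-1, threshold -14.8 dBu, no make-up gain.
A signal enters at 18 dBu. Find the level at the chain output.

-5.6 dBu

Stage 1: overshoot 20 dB → 20/20 = 1 dB → -1 dBu.
Stage 2: -1 dBu is 13.8 dB over -14.8 dBu; at 1.5:1 that becomes 9.2 dB over, giving -5.6 dBu.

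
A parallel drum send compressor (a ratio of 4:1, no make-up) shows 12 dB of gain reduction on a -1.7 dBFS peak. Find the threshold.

Input is 16 dB above T (since output overshoot × R = input overshoot: (-13.7 − T)·4 = -1.7 − T gives T = -17.7 dBFS).
Check: -17.7 + (-1.7 − (-17.7))/4 = -17.7 + 4 = -13.7 dBFS. ✓

-17.7 dBFS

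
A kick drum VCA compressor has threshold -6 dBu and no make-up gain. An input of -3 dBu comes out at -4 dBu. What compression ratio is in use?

1.5:1

Input overshoot = -3 − (-6) = 3 dB; output overshoot = -4 − (-6) = 2 dB.
Ratio = 3 / 2 = 1.5.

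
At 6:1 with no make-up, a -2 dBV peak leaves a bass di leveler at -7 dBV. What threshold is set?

-8 dBV

Let T be the threshold. Output overshoot = (input overshoot)/R, so -7 − T = (-2 − T)/6.
6·(-7 − T) = -2 − T → 5·T = -42 − (-2) = -40.
T = -40/5 = -8 dBV.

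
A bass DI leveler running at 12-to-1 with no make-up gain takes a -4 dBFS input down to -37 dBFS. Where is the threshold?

Input is 36 dB above T (since output overshoot × R = input overshoot: (-37 − T)·12 = -4 − T gives T = -40 dBFS).
Check: -40 + (-4 − (-40))/12 = -40 + 3 = -37 dBFS. ✓

-40 dBFS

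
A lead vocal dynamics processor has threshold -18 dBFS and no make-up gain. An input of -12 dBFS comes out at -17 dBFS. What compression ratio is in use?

Input overshoot = -12 − (-18) = 6 dB; output overshoot = -17 − (-18) = 1 dB.
Ratio = 6 / 1 = 6.

6:1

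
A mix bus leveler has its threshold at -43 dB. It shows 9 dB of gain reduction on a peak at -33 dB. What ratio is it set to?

10:1

Input overshoot = -33 − (-43) = 10 dB.
Output overshoot = 10 − 9 = 1 dB.
Ratio = input overshoot / output overshoot = 10 / 1 = 10.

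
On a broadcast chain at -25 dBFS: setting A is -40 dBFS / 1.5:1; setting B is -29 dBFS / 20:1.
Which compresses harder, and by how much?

A: 15 dB over, compressed to 10 dB over, so 5 dB of GR.
B: 4 dB over, compressed to 0.2 dB over, so 3.8 dB of GR.
Difference: 1.2 dB in favour of A.

A, by 1.2 dB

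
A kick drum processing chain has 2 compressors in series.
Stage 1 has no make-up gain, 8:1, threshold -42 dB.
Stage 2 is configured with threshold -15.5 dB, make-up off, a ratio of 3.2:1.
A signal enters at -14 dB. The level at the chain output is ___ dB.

-38.5 dB

Stage 1: 28 dB above -42 dB, reduced 8:1 to 3.5 dB above → -38.5 dB.
Stage 2: -38.5 dB is at or below the -15.5 dB threshold — no compression; output -38.5 dB.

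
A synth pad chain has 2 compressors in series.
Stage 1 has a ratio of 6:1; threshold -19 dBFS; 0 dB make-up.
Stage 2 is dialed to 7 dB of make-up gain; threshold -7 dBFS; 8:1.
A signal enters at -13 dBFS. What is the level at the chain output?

-11 dBFS

Stage 1: -13 dBFS is 6 dB over -19 dBFS; at 6:1 that becomes 1 dB over, giving -18 dBFS.
Stage 2: below threshold (-18 ≤ -7); passes unchanged; make-up brings it to -11 dBFS.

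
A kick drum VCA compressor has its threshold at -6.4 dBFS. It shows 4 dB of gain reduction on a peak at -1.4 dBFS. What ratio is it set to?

5:1

Input overshoot = -1.4 − (-6.4) = 5 dB.
Output overshoot = 5 − 4 = 1 dB.
Ratio = input overshoot / output overshoot = 5 / 1 = 5.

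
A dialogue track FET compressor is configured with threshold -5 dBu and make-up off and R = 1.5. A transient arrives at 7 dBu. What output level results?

3 dBu

The input is 12 dB above the -5 dBu threshold.
At 1.5:1 the overshoot is divided by 1.5, leaving 8 dB above threshold.
Output = -5 + 8 = 3 dBu.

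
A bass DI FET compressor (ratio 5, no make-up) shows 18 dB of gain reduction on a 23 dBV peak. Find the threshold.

0.5 dBV

Input is 22.5 dB above T (since output overshoot × R = input overshoot: (5 − T)·5 = 23 − T gives T = 0.5 dBV).
Check: 0.5 + (23 − 0.5)/5 = 0.5 + 4.5 = 5 dBV. ✓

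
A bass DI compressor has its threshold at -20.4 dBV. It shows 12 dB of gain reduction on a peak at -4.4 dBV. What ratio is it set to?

4:1

Input overshoot = -4.4 − (-20.4) = 16 dB.
Output overshoot = 16 − 12 = 4 dB.
Ratio = input overshoot / output overshoot = 16 / 4 = 4.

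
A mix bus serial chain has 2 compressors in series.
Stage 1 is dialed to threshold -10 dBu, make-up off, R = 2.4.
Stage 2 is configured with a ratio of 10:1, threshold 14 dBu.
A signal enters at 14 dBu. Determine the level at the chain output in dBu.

Stage 1: overshoot 24 dB → 24/2.4 = 10 dB → 0 dBu.
Stage 2: 0 dBu ≤ 14 dBu, so stage 2 doesn't engage; output 0 dBu.

0 dBu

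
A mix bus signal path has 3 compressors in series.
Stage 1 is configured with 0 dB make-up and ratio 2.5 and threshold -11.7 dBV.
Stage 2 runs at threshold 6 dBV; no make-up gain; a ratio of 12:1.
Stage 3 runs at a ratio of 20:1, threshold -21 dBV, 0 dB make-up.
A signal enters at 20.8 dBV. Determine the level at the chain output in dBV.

-19.885 dBV

Stage 1: 32.5 dB above -11.7 dBV, reduced 2.5:1 to 13 dB above → 1.3 dBV.
Stage 2: below threshold (1.3 ≤ 6); passes unchanged; output 1.3 dBV.
Stage 3: overshoot 22.3 dB → 22.3/20 = 1.115 dB → -19.885 dBV.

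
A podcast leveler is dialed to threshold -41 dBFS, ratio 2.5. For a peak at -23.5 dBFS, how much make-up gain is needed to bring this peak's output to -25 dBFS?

The peak compresses to -41 + 17.5/2.5 = -34 dBFS.
To reach -25 dBFS requires -25 − (-34) = 9 dB of make-up.

9 dB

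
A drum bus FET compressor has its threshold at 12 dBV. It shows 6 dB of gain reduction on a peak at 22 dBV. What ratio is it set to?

Input overshoot = 22 − 12 = 10 dB.
Output overshoot = 10 − 6 = 4 dB.
Ratio = input overshoot / output overshoot = 10 / 4 = 2.5.

2.5:1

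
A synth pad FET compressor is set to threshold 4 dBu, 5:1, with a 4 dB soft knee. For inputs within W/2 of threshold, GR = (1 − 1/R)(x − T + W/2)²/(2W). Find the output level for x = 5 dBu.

4.1 dBu

x − T + W/2 = 5 − 4 + 2 = 3.
GR = (1 − 1/5) × 3² / 8 = 0.8 × 9 / 8 = 0.9 dB.
Output = 5 − 0.9 = 4.1 dBu.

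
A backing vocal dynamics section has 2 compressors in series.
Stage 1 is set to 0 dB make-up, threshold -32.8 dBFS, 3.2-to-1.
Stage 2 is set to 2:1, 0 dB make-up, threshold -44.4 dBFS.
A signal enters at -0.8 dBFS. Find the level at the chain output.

Stage 1: 32 dB above -32.8 dBFS, reduced 3.2:1 to 10 dB above → -22.8 dBFS.
Stage 2: 21.6 dB above -44.4 dBFS, reduced 2:1 to 10.8 dB above → -33.6 dBFS.

-33.6 dBFS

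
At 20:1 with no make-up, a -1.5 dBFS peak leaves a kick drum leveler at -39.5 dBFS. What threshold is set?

-41.5 dBFS

Input is 40 dB above T (since output overshoot × R = input overshoot: (-39.5 − T)·20 = -1.5 − T gives T = -41.5 dBFS).
Check: -41.5 + (-1.5 − (-41.5))/20 = -41.5 + 2 = -39.5 dBFS. ✓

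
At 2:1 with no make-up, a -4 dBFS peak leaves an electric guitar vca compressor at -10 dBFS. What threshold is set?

Input is 12 dB above T (since output overshoot × R = input overshoot: (-10 − T)·2 = -4 − T gives T = -16 dBFS).
Check: -16 + (-4 − (-16))/2 = -16 + 6 = -10 dBFS. ✓

-16 dBFS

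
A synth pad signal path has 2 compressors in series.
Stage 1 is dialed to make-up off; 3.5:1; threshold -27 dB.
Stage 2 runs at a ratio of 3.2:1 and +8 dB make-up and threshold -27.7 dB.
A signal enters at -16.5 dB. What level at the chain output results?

Stage 1: -16.5 dB is 10.5 dB over -27 dB; at 3.5:1 that becomes 3 dB over, giving -24 dB.
Stage 2: -24 dB is 3.7 dB over -27.7 dB; at 3.2:1 that becomes 1.15625 dB over, giving -26.54375 dB; +8 dB make-up → -18.54375 dB.

-18.54375 dB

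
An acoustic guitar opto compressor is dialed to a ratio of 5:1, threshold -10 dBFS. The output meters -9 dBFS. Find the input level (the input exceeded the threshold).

-5 dBFS

Post-compression overshoot = -9 − (-10) = 1 dB.
Before 5:1 compression the overshoot was 1 × 5 = 5 dB, so input = -10 + 5 = -5 dBFS.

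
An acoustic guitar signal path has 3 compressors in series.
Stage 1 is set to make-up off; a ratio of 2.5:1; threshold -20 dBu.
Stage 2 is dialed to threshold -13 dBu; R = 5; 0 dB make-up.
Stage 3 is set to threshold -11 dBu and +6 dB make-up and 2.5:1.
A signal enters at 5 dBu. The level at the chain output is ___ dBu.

Stage 1: 5 dBu is 25 dB over -20 dBu; at 2.5:1 that becomes 10 dB over, giving -10 dBu.
Stage 2: -10 dBu is 3 dB over -13 dBu; at 5:1 that becomes 0.6 dB over, giving -12.4 dBu.
Stage 3: below threshold (-12.4 ≤ -11); passes unchanged; make-up brings it to -6.4 dBu.

-6.4 dBu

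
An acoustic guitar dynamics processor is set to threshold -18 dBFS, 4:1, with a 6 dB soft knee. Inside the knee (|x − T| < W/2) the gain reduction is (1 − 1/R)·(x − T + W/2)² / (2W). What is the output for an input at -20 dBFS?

-20.0625 dBFS

x − T + W/2 = -20 − (-18) + 3 = 1.
GR = (1 − 1/4) × 1² / 12 = 0.75 × 1 / 12 = 0.0625 dB.
Output = -20 − 0.0625 = -20.0625 dBFS.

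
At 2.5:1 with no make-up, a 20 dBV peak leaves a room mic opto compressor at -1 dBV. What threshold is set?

-15 dBV

Input is 35 dB above T (since output overshoot × R = input overshoot: (-1 − T)·2.5 = 20 − T gives T = -15 dBV).
Check: -15 + (20 − (-15))/2.5 = -15 + 14 = -1 dBV. ✓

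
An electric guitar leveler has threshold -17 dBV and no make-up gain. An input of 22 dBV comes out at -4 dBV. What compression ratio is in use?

3:1

Input overshoot = 22 − (-17) = 39 dB; output overshoot = -4 − (-17) = 13 dB.
Ratio = 39 / 13 = 3.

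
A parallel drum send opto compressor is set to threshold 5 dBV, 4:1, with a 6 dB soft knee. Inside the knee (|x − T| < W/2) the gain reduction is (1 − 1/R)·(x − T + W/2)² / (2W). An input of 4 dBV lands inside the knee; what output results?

x − T + W/2 = 4 − 5 + 3 = 2.
GR = (1 − 1/4) × 2² / 12 = 0.75 × 4 / 12 = 0.25 dB.
Output = 4 − 0.25 = 3.75 dBV.

3.75 dBV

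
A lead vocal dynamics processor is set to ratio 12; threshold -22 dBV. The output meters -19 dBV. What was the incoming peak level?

14 dBV

The compressed level sits -19 − (-22) = 3 dB over threshold.
Before 12:1 compression the overshoot was 3 × 12 = 36 dB, so input = -22 + 36 = 14 dBV.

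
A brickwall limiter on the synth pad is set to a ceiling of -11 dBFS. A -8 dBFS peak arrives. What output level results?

A brickwall limiter is an ∞:1 compressor: any input above the ceiling is clamped to -11 dBFS.

-11 dBFS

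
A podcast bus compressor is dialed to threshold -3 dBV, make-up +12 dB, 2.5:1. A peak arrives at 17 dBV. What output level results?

17 dBV sits 20 dB over threshold.
At 2.5:1 the overshoot is divided by 2.5, leaving 8 dB above threshold.
So the level is -3 + 8 = 5 dBV; make-up adds 12 dB, giving 17 dBV.

17 dBV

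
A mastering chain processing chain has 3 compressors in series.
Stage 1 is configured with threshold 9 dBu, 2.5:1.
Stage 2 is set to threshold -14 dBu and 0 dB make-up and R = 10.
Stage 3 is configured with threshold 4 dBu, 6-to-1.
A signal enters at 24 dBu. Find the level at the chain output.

Stage 1: overshoot 15 dB → 15/2.5 = 6 dB → 15 dBu.
Stage 2: 29 dB above -14 dBu, reduced 10:1 to 2.9 dB above → -11.1 dBu.
Stage 3: -11.1 dBu is at or below the 4 dBu threshold — no compression; output -11.1 dBu.

-11.1 dBu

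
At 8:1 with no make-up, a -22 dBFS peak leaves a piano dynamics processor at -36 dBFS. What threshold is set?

-38 dBFS

Input is 16 dB above T (since output overshoot × R = input overshoot: (-36 − T)·8 = -22 − T gives T = -38 dBFS).
Check: -38 + (-22 − (-38))/8 = -38 + 2 = -36 dBFS. ✓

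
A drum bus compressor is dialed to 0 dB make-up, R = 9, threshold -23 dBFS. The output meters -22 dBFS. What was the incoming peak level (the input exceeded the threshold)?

-14 dBFS

Post-compression overshoot = -22 − (-23) = 1 dB.
Input overshoot = R × output overshoot = 9 dB → input = -23 + 9 = -14 dBFS.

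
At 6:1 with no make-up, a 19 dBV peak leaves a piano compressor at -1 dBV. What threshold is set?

-5 dBV

Gain reduction = 19 − (-1) = 20 dB; output overshoot = GR / (R − 1) = 20 / 5 = 4 dB.
Threshold = output − output overshoot = -1 − 4 = -5 dBV.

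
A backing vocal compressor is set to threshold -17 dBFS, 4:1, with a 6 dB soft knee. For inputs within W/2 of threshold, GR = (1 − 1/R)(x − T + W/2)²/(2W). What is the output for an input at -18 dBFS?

x − T + W/2 = -18 − (-17) + 3 = 2.
GR = (1 − 1/4) × 2² / 12 = 0.75 × 4 / 12 = 0.25 dB.
Output = -18 − 0.25 = -18.25 dBFS.

-18.25 dBFS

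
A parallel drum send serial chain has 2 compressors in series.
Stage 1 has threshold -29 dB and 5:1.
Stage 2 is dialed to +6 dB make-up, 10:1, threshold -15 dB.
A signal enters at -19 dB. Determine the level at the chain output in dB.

-21 dB

Stage 1: 10 dB above -29 dB, reduced 5:1 to 2 dB above → -27 dB.
Stage 2: -27 dB is at or below the -15 dB threshold — no compression; make-up brings it to -21 dB.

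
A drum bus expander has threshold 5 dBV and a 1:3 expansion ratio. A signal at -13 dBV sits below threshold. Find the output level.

Below threshold, a 1:3 expander applies gain = (3−1)×(T − x) of attenuation.
(3−1) × 18 = 36 dB, so output = -13 − 36 = -49 dBV.

-49 dBV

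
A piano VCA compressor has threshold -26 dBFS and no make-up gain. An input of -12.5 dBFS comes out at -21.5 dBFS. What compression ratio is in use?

3:1

Input overshoot = -12.5 − (-26) = 13.5 dB; output overshoot = -21.5 − (-26) = 4.5 dB.
Ratio = 13.5 / 4.5 = 3.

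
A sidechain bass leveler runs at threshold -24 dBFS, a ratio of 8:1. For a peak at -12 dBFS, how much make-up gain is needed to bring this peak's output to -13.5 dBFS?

Without make-up, output = threshold + overshoot/8 = -24 + 1.5 = -22.5 dBFS.
Gap to target: 9 dB.

9 dB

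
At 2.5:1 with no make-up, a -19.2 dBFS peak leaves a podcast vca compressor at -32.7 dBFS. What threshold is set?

Let T be the threshold. Output overshoot = (input overshoot)/R, so -32.7 − T = (-19.2 − T)/2.5.
2.5·(-32.7 − T) = -19.2 − T → 1.5·T = -81.75 − (-19.2) = -62.55.
T = -62.55/1.5 = -41.7 dBFS.

-41.7 dBFS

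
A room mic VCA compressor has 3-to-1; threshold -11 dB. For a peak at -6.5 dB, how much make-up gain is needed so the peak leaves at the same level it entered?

3 dB

Overshoot 4.5 dB → 4.5/3 = 1.5 dB after compression, so the compressed level is -11 + 1.5 = -9.5 dB.
Make-up = target − compressed = -6.5 − (-9.5) = 3 dB.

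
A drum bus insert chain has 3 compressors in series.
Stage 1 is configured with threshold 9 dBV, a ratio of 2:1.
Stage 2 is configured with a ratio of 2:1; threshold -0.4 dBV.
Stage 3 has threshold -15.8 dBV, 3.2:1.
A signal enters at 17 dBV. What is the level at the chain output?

-8.89375 dBV

Stage 1: overshoot 8 dB → 8/2 = 4 dB → 13 dBV.
Stage 2: 13 dBV is 13.4 dB over -0.4 dBV; at 2:1 that becomes 6.7 dB over, giving 6.3 dBV.
Stage 3: 22.1 dB above -15.8 dBV, reduced 3.2:1 to 6.90625 dB above → -8.89375 dBV.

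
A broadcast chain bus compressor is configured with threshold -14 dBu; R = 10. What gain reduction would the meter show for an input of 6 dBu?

Overshoot = 6 − (-14) = 20 dB.
A 10:1 ratio leaves 2 dB of that excess.
Gain reduction = 20 − 2 = 18 dB.

18 dB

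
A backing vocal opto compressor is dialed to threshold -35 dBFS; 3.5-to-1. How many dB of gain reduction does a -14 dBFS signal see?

-14 dBFS exceeds the threshold by 21 dB.
At 3.5:1, output sits 21/3.5 = 6 dB above threshold.
GR = overshoot in − overshoot out = 21 − 6 = 15 dB.

15 dB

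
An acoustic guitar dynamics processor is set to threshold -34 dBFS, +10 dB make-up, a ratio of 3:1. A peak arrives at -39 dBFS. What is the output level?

-39 dBFS is 5 dB below the -34 dBFS threshold, so no gain reduction is applied.
Make-up gain adds 10 dB: -39 + 10 = -29 dBFS.

-29 dBFS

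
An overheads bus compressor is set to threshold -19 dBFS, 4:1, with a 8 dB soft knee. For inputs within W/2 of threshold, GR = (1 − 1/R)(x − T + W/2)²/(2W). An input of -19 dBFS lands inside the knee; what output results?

-19.75 dBFS

x − T + W/2 = -19 − (-19) + 4 = 4.
GR = (1 − 1/4) × 4² / 16 = 0.75 × 16 / 16 = 0.75 dB.
Output = -19 − 0.75 = -19.75 dBFS.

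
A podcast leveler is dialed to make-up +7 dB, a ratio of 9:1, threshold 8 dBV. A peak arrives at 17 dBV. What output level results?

16 dBV

Overshoot: 17 − 8 = 9 dB.
The 9 dB excess becomes 1 dB after 9:1 reduction.
So the level is 8 + 1 = 9 dBV; make-up adds 7 dB, giving 16 dBV.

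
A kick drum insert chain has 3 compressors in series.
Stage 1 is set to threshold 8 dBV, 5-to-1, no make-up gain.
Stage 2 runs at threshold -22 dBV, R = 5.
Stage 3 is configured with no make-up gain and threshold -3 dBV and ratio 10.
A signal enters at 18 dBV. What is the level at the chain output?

-15.6 dBV

Stage 1: overshoot 10 dB → 10/5 = 2 dB → 10 dBV.
Stage 2: 32 dB above -22 dBV, reduced 5:1 to 6.4 dB above → -15.6 dBV.
Stage 3: below threshold (-15.6 ≤ -3); passes unchanged; output -15.6 dBV.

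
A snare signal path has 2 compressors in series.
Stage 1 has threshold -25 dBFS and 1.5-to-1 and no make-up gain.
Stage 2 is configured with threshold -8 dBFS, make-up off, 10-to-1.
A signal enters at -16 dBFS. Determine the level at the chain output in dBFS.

Stage 1: -16 dBFS is 9 dB over -25 dBFS; at 1.5:1 that becomes 6 dB over, giving -19 dBFS.
Stage 2: -19 dBFS is at or below the -8 dBFS threshold — no compression; output -19 dBFS.

-19 dBFS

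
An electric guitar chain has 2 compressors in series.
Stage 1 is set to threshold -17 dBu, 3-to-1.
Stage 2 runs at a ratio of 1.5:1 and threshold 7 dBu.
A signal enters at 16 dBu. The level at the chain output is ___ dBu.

Stage 1: 33 dB above -17 dBu, reduced 3:1 to 11 dB above → -6 dBu.
Stage 2: below threshold (-6 ≤ 7); passes unchanged; output -6 dBu.

-6 dBu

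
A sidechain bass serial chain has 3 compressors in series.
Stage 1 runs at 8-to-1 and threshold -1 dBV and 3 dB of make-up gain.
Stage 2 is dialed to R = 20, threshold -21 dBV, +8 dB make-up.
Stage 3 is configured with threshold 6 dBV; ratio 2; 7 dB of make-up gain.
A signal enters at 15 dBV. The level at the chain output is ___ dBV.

-4.75 dBV

Stage 1: 16 dB above -1 dBV, reduced 8:1 to 2 dB above → 1 dBV; +3 dB make-up → 4 dBV.
Stage 2: 4 dBV is 25 dB over -21 dBV; at 20:1 that becomes 1.25 dB over, giving -19.75 dBV; +8 dB make-up → -11.75 dBV.
Stage 3: below threshold (-11.75 ≤ 6); passes unchanged; make-up brings it to -4.75 dBV.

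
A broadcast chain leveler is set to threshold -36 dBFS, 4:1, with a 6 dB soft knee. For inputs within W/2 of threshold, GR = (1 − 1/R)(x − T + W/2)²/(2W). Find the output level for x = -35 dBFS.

-36 dBFS

x − T + W/2 = -35 − (-36) + 3 = 4.
GR = (1 − 1/4) × 4² / 12 = 0.75 × 16 / 12 = 1 dB.
Output = -35 − 1 = -36 dBFS.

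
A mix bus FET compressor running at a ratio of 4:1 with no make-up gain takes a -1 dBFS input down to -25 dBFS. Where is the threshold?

-33 dBFS

Gain reduction = -1 − (-25) = 24 dB; output overshoot = GR / (R − 1) = 24 / 3 = 8 dB.
Threshold = output − output overshoot = -25 − 8 = -33 dBFS.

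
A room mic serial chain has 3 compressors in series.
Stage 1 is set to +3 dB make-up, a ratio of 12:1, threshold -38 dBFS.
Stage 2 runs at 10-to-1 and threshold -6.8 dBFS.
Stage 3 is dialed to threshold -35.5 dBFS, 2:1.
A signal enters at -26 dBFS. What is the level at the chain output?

-34.75 dBFS

Stage 1: 12 dB above -38 dBFS, reduced 12:1 to 1 dB above → -37 dBFS; +3 dB make-up → -34 dBFS.
Stage 2: -34 dBFS ≤ -6.8 dBFS, so stage 2 doesn't engage; output -34 dBFS.
Stage 3: 1.5 dB above -35.5 dBFS, reduced 2:1 to 0.75 dB above → -34.75 dBFS.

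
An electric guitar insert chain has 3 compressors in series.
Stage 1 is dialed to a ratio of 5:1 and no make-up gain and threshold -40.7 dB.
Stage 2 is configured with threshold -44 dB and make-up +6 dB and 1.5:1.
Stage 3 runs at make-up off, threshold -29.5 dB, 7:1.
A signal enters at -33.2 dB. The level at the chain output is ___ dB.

-34.8 dB

Stage 1: 7.5 dB above -40.7 dB, reduced 5:1 to 1.5 dB above → -39.2 dB.
Stage 2: -39.2 dB is 4.8 dB over -44 dB; at 1.5:1 that becomes 3.2 dB over, giving -40.8 dB; +6 dB make-up → -34.8 dB.
Stage 3: below threshold (-34.8 ≤ -29.5); passes unchanged; output -34.8 dB.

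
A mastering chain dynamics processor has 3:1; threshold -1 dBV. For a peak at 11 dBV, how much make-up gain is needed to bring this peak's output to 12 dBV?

The peak compresses to -1 + 12/3 = 3 dBV.
To reach 12 dBV requires 12 − 3 = 9 dB of make-up.

9 dB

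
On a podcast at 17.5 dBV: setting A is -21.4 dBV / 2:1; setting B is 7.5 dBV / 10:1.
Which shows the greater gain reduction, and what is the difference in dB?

A: 38.9 dB over, compressed to 19.45 dB over, so 19.45 dB of GR.
B: 10 dB over, compressed to 1 dB over, so 9 dB of GR.
Difference: 10.45 dB in favour of A.

A, by 10.45 dB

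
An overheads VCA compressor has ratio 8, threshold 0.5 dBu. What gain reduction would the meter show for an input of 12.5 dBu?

Overshoot = 12.5 − 0.5 = 12 dB.
A 8:1 ratio leaves 1.5 dB of that excess.
Gain reduction = 12 − 1.5 = 10.5 dB.

10.5 dB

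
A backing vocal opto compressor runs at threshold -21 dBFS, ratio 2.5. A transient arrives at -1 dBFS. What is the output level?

-13 dBFS

Overshoot: -1 − (-21) = 20 dB.
The 20 dB excess becomes 8 dB after 2.5:1 reduction.
So the level is -21 + 8 = -13 dBFS.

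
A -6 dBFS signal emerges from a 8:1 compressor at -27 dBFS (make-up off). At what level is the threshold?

-30 dBFS

Input is 24 dB above T (since output overshoot × R = input overshoot: (-27 − T)·8 = -6 − T gives T = -30 dBFS).
Check: -30 + (-6 − (-30))/8 = -30 + 3 = -27 dBFS. ✓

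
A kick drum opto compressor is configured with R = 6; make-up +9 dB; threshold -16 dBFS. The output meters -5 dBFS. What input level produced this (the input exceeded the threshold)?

Stripping the +9 dB make-up gives -14 dBFS at the gain stage.
That's 2 dB above the -16 dBFS threshold.
Input overshoot = R × output overshoot = 12 dB → input = -16 + 12 = -4 dBFS.

-4 dBFS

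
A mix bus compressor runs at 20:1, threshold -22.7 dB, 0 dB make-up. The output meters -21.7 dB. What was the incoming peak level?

-2.7 dB

That's 1 dB above the -22.7 dB threshold.
Before 20:1 compression the overshoot was 1 × 20 = 20 dB, so input = -22.7 + 20 = -2.7 dB.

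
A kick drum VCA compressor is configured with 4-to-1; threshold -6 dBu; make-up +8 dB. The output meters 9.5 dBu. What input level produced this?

Before make-up, the level was 9.5 − 8 = 1.5 dBu.
That's 7.5 dB above the -6 dBu threshold.
Input overshoot = R × output overshoot = 30 dB → input = -6 + 30 = 24 dBu.

24 dBu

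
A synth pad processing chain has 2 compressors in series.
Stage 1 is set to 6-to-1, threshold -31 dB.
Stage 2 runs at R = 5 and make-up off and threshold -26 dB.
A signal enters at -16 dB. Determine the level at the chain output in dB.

Stage 1: overshoot 15 dB → 15/6 = 2.5 dB → -28.5 dB.
Stage 2: below threshold (-28.5 ≤ -26); passes unchanged; output -28.5 dB.

-28.5 dB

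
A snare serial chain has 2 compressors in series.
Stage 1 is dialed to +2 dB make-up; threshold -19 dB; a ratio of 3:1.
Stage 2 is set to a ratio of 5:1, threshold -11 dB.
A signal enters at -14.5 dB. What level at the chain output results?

-15.5 dB

Stage 1: -14.5 dB is 4.5 dB over -19 dB; at 3:1 that becomes 1.5 dB over, giving -17.5 dB; +2 dB make-up → -15.5 dB.
Stage 2: -15.5 dB ≤ -11 dB, so stage 2 doesn't engage; output -15.5 dB.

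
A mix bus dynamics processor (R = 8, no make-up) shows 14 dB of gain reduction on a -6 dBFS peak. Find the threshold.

-22 dBFS

Gain reduction = -6 − (-20) = 14 dB; output overshoot = GR / (R − 1) = 14 / 7 = 2 dB.
Threshold = output − output overshoot = -20 − 2 = -22 dBFS.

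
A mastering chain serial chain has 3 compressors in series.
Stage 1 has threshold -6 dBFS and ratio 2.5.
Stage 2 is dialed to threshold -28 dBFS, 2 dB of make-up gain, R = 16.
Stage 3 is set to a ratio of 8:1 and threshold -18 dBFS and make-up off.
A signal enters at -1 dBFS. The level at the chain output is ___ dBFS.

-24.5 dBFS

Stage 1: overshoot 5 dB → 5/2.5 = 2 dB → -4 dBFS.
Stage 2: 24 dB above -28 dBFS, reduced 16:1 to 1.5 dB above → -26.5 dBFS; +2 dB make-up → -24.5 dBFS.
Stage 3: -24.5 dBFS is at or below the -18 dBFS threshold — no compression; output -24.5 dBFS.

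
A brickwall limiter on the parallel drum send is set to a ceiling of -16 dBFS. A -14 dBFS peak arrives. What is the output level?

The limiter clamps the peak to its -16 dBFS ceiling.

-16 dBFS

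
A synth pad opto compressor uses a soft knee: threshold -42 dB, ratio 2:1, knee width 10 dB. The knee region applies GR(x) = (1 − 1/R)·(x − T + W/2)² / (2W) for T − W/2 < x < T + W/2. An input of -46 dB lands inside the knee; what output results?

x − T + W/2 = -46 − (-42) + 5 = 1.
GR = (1 − 1/2) × 1² / 20 = 0.5 × 1 / 20 = 0.025 dB.
Output = -46 − 0.025 = -46.025 dB.

-46.025 dB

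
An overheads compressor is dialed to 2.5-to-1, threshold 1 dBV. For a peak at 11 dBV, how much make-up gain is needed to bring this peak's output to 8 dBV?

Overshoot 10 dB → 10/2.5 = 4 dB after compression, so the compressed level is 1 + 4 = 5 dBV.
Make-up = target − compressed = 8 − 5 = 3 dB.

3 dB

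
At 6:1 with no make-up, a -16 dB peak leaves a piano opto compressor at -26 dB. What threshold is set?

-28 dB

Input is 12 dB above T (since output overshoot × R = input overshoot: (-26 − T)·6 = -16 − T gives T = -28 dB).
Check: -28 + (-16 − (-28))/6 = -28 + 2 = -26 dB. ✓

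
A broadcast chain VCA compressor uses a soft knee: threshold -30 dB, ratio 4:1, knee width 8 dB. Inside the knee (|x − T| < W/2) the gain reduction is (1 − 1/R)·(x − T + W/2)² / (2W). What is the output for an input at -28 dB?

x − T + W/2 = -28 − (-30) + 4 = 6.
GR = (1 − 1/4) × 6² / 16 = 0.75 × 36 / 16 = 1.6875 dB.
Output = -28 − 1.6875 = -29.6875 dB.

-29.6875 dB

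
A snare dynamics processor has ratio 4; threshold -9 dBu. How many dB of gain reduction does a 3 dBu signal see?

Overshoot = 3 − (-9) = 12 dB.
After 4:1 compression the overshoot becomes 12/4 = 3 dB.
GR = overshoot in − overshoot out = 12 − 3 = 9 dB.

9 dB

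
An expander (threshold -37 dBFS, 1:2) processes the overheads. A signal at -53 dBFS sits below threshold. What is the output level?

-69 dBFS

Undershoot = (-37) − (-53) = 16 dB.
At 1:2, that expands to 32 dB under threshold.
Output = -37 − 32 = -69 dBFS.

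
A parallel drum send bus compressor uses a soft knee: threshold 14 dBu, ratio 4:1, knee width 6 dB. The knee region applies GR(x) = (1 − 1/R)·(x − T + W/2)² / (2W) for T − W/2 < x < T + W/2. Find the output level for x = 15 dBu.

14 dBu

x − T + W/2 = 15 − 14 + 3 = 4.
GR = (1 − 1/4) × 4² / 12 = 0.75 × 16 / 12 = 1 dB.
Output = 15 − 1 = 14 dBu.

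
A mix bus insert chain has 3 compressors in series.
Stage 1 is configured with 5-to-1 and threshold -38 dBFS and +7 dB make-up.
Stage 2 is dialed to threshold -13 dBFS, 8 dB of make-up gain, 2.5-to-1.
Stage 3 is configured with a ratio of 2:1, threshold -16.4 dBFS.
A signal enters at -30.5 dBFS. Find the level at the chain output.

-21.5 dBFS

Stage 1: overshoot 7.5 dB → 7.5/5 = 1.5 dB → -36.5 dBFS; +7 dB make-up → -29.5 dBFS.
Stage 2: -29.5 dBFS ≤ -13 dBFS, so stage 2 doesn't engage; make-up brings it to -21.5 dBFS.
Stage 3: -21.5 dBFS is at or below the -16.4 dBFS threshold — no compression; output -21.5 dBFS.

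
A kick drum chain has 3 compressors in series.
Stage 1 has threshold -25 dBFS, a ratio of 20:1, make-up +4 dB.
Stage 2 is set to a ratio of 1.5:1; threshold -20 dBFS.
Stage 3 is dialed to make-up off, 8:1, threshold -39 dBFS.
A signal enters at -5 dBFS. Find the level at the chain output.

-36.625 dBFS

Stage 1: 20 dB above -25 dBFS, reduced 20:1 to 1 dB above → -24 dBFS; +4 dB make-up → -20 dBFS.
Stage 2: below threshold (-20 ≤ -20); passes unchanged; output -20 dBFS.
Stage 3: 19 dB above -39 dBFS, reduced 8:1 to 2.375 dB above → -36.625 dBFS.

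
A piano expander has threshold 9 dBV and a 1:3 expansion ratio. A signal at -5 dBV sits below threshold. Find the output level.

-33 dBV

Undershoot = 9 − (-5) = 14 dB.
At 1:3, that expands to 42 dB under threshold.
Output = 9 − 42 = -33 dBV.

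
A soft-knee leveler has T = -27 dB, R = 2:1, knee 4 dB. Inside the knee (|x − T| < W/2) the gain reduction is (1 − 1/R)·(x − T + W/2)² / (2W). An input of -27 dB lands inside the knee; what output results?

x − T + W/2 = -27 − (-27) + 2 = 2.
GR = (1 − 1/2) × 2² / 8 = 0.5 × 4 / 8 = 0.25 dB.
Output = -27 − 0.25 = -27.25 dB.

-27.25 dB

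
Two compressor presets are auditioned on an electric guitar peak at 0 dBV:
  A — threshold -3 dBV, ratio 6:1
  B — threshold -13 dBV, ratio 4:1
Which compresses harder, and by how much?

A: 3 dB over, compressed to 0.5 dB over, so 2.5 dB of GR.
B: 13 dB over, compressed to 3.25 dB over, so 9.75 dB of GR.
Difference: 7.25 dB in favour of B.

B, by 7.25 dB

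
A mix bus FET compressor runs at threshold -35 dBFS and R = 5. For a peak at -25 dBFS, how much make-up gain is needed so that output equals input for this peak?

8 dB

The peak compresses to -35 + 10/5 = -33 dBFS.
To reach -25 dBFS requires -25 − (-33) = 8 dB of make-up.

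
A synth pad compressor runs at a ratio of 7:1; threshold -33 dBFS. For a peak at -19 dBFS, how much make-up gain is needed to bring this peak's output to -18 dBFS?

13 dB

The peak compresses to -33 + 14/7 = -31 dBFS.
To reach -18 dBFS requires -18 − (-31) = 13 dB of make-up.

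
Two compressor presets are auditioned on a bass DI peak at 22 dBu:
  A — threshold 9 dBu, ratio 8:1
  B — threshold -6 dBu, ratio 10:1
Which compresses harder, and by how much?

B, by 13.825 dB

A: 13 dB over, compressed to 1.625 dB over, so 11.375 dB of GR.
B: 28 dB over, compressed to 2.8 dB over, so 25.2 dB of GR.
Difference: 13.825 dB in favour of B.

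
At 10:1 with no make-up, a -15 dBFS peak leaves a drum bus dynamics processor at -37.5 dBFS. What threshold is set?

-40 dBFS

Input is 25 dB above T (since output overshoot × R = input overshoot: (-37.5 − T)·10 = -15 − T gives T = -40 dBFS).
Check: -40 + (-15 − (-40))/10 = -40 + 2.5 = -37.5 dBFS. ✓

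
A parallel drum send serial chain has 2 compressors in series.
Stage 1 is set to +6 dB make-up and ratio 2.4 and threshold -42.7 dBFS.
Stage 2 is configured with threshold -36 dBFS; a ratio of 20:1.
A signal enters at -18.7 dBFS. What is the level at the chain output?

Stage 1: 24 dB above -42.7 dBFS, reduced 2.4:1 to 10 dB above → -32.7 dBFS; +6 dB make-up → -26.7 dBFS.
Stage 2: 9.3 dB above -36 dBFS, reduced 20:1 to 0.465 dB above → -35.535 dBFS.

-35.535 dBFS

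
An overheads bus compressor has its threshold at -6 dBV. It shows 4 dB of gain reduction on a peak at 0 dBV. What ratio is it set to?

Input overshoot = 0 − (-6) = 6 dB.
Output overshoot = 6 − 4 = 2 dB.
Ratio = input overshoot / output overshoot = 6 / 2 = 3.

3:1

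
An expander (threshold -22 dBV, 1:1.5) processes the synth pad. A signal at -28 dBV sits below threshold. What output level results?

-31 dBV

The input is 6 dB below the -22 dBV threshold.
A 1:1.5 expander multiplies undershoot by 1.5: 6 × 1.5 = 9 dB below threshold.
Output = -22 − 9 = -31 dBV.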